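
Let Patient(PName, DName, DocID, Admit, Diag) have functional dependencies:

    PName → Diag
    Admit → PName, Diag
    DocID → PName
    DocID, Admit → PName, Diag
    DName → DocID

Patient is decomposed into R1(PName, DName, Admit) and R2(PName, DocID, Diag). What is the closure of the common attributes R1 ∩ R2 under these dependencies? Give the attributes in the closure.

PName, Diag

R1 ∩ R2 = {PName}.
PName → Diag applies, adding Diag
Closure: {PName, Diag}.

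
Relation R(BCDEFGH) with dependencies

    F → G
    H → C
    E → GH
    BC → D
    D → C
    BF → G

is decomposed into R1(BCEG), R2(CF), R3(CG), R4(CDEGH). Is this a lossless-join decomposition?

Chase test. Columns are BCDEFGH; row i has aⱼ where attribute j ∈ Ri, else bᵢⱼ.
Initial tableau (one row per fragment):
  row 1: a1 a2 b13 a4 b15 a6 b17
  row 2: b21 a2 b23 b24 a5 b26 b27
  row 3: b31 a2 b33 b34 b35 a6 b37
  row 4: b41 a2 a3 a4 b45 a6 a7
Rows 1 and 4 agree on E; apply E→GH and equate their GH entries.
No row becomes fully distinguished — the join is lossy.

No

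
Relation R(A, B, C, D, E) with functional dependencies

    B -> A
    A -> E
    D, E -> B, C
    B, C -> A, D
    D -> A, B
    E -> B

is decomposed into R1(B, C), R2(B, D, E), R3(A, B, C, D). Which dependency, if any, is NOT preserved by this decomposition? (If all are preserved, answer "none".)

none

B → A lies within R3.
A → E: restricted closure across fragments reaches E.
D, E → B, C: restricted closure across fragments reaches B, C.
B, C → A, D lies within R3.
D → A, B lies within R3.
E → B lies within R2.
Every dependency is enforceable on the fragments, so the decomposition is dependency-preserving.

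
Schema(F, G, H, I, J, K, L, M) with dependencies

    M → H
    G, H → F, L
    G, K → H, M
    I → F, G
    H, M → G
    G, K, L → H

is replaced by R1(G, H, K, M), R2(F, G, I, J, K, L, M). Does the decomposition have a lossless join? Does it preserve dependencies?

Lossless test: (G, K, M)⁺ = {F, G, H, K, L, M}, which contains all of one fragment — lossless.
Dependency preservation: the restricted closure of {G, H} across the fragments never reaches {F, L}, so G, H → F, L cannot be enforced without a join — not preserved.

lossless but not dependency-preserving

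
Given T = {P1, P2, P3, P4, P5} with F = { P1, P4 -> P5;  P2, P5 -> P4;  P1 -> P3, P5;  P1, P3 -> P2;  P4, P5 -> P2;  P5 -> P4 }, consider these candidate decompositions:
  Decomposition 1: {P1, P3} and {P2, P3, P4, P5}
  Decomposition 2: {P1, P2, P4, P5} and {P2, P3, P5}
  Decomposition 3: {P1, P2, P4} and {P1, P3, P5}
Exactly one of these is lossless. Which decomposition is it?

Decomposition 3

Decomposition 1: common = {P3}, closure = {P3} → lossy.
Decomposition 2: common = {P2, P5}, closure = {P2, P4, P5} → lossy.
Decomposition 3: common = {P1}, closure = {P1, P2, P3, P4, P5} → lossless.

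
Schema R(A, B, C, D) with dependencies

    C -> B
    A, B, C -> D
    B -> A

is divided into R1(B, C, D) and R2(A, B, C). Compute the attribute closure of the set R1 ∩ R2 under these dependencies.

A, B, C, D

R1 ∩ R2 = {B, C}.
B → A applies, adding A
A, B, C → D applies, adding D
Closure: {A, B, C, D}.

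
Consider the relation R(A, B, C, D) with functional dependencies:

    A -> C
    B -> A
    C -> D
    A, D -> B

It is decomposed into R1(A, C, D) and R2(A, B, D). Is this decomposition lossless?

Yes

Common attributes: R1 ∩ R2 = {A, D}.
Closure of {A, D}: A → C applies, adding C; A, D → B applies, adding B. So (A, D)⁺ = {A, B, C, D}.
This closure contains every attribute of R1, so R1 ∩ R2 → R1. The join is lossless.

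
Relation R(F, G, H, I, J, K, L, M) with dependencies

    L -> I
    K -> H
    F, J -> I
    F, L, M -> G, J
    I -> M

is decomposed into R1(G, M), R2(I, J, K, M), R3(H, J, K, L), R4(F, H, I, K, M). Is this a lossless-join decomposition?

No

Chase test. Columns are F, G, H, I, J, K, L, M; row i has aⱼ where attribute j ∈ Ri, else bᵢⱼ.
Initial tableau (one row per fragment):
  row 1: b11 a2 b13 b14 b15 b16 b17 a8
  row 2: b21 b22 b23 a4 a5 a6 b27 a8
  row 3: b31 b32 a3 b34 a5 a6 a7 b38
  row 4: a1 b42 a3 a4 b45 a6 b47 a8
Rows 2 and 3 agree on K; apply K→H and equate their H entries.
No row becomes fully distinguished — the join is lossy.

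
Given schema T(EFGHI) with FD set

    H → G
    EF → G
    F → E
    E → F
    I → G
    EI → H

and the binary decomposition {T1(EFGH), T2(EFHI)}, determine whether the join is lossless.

Common attributes: T1 ∩ T2 = {EFH}.
Closure of {EFH}: H → G applies, adding G. So (EFH)⁺ = {EFGH}.
This closure contains every attribute of T1, so T1 ∩ T2 → T1. The join is lossless.

Yes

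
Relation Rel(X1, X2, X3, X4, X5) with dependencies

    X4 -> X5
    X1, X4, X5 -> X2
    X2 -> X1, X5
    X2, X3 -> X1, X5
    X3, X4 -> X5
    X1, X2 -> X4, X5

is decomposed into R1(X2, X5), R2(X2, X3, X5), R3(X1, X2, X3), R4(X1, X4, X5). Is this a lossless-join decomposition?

No

Chase test. Columns are X1, X2, X3, X4, X5; row i has aⱼ where attribute j ∈ Ri, else bᵢⱼ.
Initial tableau (one row per fragment):
  row 1: b11 a2 b13 b14 a5
  row 2: b21 a2 a3 b24 a5
  row 3: a1 a2 a3 b34 b35
  row 4: a1 b42 b43 a4 a5
Rows 1 and 2 agree on X2; apply X2→X1, X5 and equate their X1, X5 entries.
Rows 1 and 3 agree on X2; apply X2→X1, X5 and equate their X1, X5 entries.
Rows 1 and 2 agree on X1, X2; apply X1, X2→X4, X5 and equate their X4, X5 entries.
Rows 1 and 3 agree on X1, X2; apply X1, X2→X4, X5 and equate their X4, X5 entries.
No row becomes fully distinguished — the join is lossy.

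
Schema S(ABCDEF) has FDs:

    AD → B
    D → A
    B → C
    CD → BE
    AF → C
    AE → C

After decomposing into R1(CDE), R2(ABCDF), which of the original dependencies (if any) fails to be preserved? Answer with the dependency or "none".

AE → C

Check AE → C: no single fragment contains all of {ACE}, and the restricted closure of {AE} across the fragments never reaches {C}.
AD → B is preserved.
D → A is preserved.
B → C is preserved.
CD → BE is preserved.
AF → C is preserved.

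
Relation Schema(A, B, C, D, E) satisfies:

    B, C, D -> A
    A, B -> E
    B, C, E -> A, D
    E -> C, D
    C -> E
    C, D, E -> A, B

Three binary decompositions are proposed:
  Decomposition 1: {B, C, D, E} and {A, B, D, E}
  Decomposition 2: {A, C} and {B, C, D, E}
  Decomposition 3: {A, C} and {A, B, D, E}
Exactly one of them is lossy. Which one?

Decomposition 3

Decomposition 1: common = {B, D, E}, closure = {A, B, C, D, E} → lossless.
Decomposition 2: common = {C}, closure = {A, B, C, D, E} → lossless.
Decomposition 3: common = {A}, closure = {A} → lossy.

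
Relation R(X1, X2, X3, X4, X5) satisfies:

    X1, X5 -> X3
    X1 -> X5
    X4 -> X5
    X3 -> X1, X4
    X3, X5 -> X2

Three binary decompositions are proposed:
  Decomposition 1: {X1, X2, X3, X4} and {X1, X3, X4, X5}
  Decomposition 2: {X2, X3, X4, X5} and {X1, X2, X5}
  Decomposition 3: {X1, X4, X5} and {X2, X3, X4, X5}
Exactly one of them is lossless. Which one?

Decomposition 1

Decomposition 1: common = {X1, X3, X4}, closure = {X1, X2, X3, X4, X5} → lossless.
Decomposition 2: common = {X2, X5}, closure = {X2, X5} → lossy.
Decomposition 3: common = {X4, X5}, closure = {X4, X5} → lossy.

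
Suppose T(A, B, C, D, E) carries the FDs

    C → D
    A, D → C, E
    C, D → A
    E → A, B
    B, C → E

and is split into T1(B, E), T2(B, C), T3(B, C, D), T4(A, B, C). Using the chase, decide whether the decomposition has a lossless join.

Chase test. Columns are A, B, C, D, E; row i has aⱼ where attribute j ∈ Ti, else bᵢⱼ.
Initial tableau (one row per fragment):
  row 1: b11 a2 b13 b14 a5
  row 2: b21 a2 a3 b24 b25
  row 3: b31 a2 a3 a4 b35
  row 4: a1 a2 a3 b44 b45
Rows 2 and 3 agree on C; apply C→D and equate their D entries.
Rows 2 and 4 agree on C; apply C→D and equate their D entries.
Rows 2 and 3 agree on C, D; apply C, D→A and equate their A entries.
Rows 2 and 4 agree on C, D; apply C, D→A and equate their A entries.
Rows 2 and 3 agree on B, C; apply B, C→E and equate their E entries.
Rows 2 and 4 agree on B, C; apply B, C→E and equate their E entries.
No row becomes fully distinguished — the join is lossy.

No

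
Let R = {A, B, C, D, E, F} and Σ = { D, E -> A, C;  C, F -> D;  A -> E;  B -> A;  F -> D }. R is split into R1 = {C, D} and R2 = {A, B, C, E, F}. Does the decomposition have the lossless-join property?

Common attributes: R1 ∩ R2 = {C}.
No dependency enlarges {C}, so (C)⁺ = {C}.
The closure contains neither all of R1 = {C, D} nor all of R2 = {A, B, C, E, F}, so the common attributes are not a superkey of either fragment. The join is lossy.

No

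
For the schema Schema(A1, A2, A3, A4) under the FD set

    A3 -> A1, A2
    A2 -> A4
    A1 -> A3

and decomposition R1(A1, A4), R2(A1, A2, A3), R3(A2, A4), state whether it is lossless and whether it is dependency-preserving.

lossless and dependency-preserving

Lossless test (chase): Rows 2 and 3 agree on A2; apply A2→A4 and equate their A4 entries. Rows 1 and 2 agree on A1; apply A1→A3 and equate their A3 entries. Rows 1 and 2 agree on A3; apply A3→A1, A2 and equate their A1, A2 entries. Row 1 is now all distinguished symbols — the join is lossless.
Dependency preservation: every FD's attributes lie within a single fragment, so each can be enforced locally — preserved.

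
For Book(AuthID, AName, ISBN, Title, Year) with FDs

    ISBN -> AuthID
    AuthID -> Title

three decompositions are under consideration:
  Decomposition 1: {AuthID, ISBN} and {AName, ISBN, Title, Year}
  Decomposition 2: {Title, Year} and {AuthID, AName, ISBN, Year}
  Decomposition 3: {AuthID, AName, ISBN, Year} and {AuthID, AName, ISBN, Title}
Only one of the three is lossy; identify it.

Decomposition 1: common = {ISBN}, closure = {AuthID, ISBN, Title} → lossless.
Decomposition 2: common = {Year}, closure = {Year} → lossy.
Decomposition 3: common = {AuthID, AName, ISBN}, closure = {AuthID, AName, ISBN, Title} → lossless.

Decomposition 2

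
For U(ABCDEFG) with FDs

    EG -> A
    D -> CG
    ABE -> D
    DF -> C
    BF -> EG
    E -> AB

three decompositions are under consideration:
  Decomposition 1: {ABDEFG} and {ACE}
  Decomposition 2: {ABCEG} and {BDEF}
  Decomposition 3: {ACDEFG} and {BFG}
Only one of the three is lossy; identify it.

Decomposition 1: common = {AE}, closure = {ABCDEG} → lossless.
Decomposition 2: common = {BE}, closure = {ABCDEG} → lossless.
Decomposition 3: common = {FG}, closure = {FG} → lossy.

Decomposition 3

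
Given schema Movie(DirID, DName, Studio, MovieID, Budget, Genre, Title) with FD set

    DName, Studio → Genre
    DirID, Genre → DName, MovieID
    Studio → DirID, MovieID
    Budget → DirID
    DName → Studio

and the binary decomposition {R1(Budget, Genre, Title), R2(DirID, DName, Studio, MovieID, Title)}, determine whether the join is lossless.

Common attributes: R1 ∩ R2 = {Title}.
No dependency enlarges {Title}, so (Title)⁺ = {Title}.
The closure contains neither all of R1 = {Budget, Genre, Title} nor all of R2 = {DirID, DName, Studio, MovieID, Title}, so the common attributes are not a superkey of either fragment. The join is lossy.

No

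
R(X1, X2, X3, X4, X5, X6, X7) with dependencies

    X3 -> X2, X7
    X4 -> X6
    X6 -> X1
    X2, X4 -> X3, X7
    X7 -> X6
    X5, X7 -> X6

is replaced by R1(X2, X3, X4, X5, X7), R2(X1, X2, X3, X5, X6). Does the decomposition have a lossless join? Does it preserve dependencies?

Lossless test: (X2, X3, X5)⁺ = {X1, X2, X3, X5, X6, X7}, which contains all of one fragment — lossless.
Dependency preservation: the restricted closure of {X4} across the fragments never reaches {X6}, so X4 → X6 cannot be enforced without a join — not preserved.

lossless but not dependency-preserving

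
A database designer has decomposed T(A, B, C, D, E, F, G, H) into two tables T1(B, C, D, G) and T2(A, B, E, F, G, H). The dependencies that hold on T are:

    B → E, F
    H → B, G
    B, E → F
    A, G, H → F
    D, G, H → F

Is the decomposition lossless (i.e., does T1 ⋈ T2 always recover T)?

No

Common attributes: T1 ∩ T2 = {B, G}.
Closure of {B, G}: B → E, F applies, adding E, F. So (B, G)⁺ = {B, E, F, G}.
The closure contains neither all of T1 = {B, C, D, G} nor all of T2 = {A, B, E, F, G, H}, so the common attributes are not a superkey of either fragment. The join is lossy.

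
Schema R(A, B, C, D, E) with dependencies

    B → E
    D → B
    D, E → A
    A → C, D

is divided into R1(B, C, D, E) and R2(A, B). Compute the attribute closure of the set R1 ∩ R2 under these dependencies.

B, E

R1 ∩ R2 = {B}.
B → E applies, adding E
Closure: {B, E}.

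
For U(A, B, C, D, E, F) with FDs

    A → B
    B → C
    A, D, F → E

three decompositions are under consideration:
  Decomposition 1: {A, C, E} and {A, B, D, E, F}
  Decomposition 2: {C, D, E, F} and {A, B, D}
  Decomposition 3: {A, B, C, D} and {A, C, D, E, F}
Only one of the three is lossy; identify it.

Decomposition 1: common = {A, E}, closure = {A, B, C, E} → lossless.
Decomposition 2: common = {D}, closure = {D} → lossy.
Decomposition 3: common = {A, C, D}, closure = {A, B, C, D} → lossless.

Decomposition 2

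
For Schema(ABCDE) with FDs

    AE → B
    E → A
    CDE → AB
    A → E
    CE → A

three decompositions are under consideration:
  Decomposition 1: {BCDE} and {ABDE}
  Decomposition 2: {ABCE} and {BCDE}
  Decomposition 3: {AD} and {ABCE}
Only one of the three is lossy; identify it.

Decomposition 3

Decomposition 1: common = {BDE}, closure = {ABDE} → lossless.
Decomposition 2: common = {BCE}, closure = {ABCE} → lossless.
Decomposition 3: common = {A}, closure = {ABE} → lossy.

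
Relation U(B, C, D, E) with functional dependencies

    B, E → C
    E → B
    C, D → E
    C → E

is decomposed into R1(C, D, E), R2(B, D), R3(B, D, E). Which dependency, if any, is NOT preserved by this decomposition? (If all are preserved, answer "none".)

none

B, E → C: restricted closure across fragments reaches C.
E → B lies within R3.
C, D → E lies within R1.
C → E lies within R1.
Every dependency is enforceable on the fragments, so the decomposition is dependency-preserving.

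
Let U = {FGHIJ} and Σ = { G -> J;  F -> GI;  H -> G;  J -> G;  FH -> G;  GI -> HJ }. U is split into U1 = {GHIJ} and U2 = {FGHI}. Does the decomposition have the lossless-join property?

Yes

Common attributes: U1 ∩ U2 = {GHI}.
Closure of {GHI}: G → J applies, adding J. So (GHI)⁺ = {GHIJ}.
This closure contains every attribute of U1, so U1 ∩ U2 → U1. The join is lossless.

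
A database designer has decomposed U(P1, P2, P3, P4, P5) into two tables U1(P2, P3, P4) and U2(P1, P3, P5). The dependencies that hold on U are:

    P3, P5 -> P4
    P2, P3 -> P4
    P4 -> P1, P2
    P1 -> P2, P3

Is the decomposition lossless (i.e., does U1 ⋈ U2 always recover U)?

No

Common attributes: U1 ∩ U2 = {P3}.
No dependency enlarges {P3}, so (P3)⁺ = {P3}.
The closure contains neither all of U1 = {P2, P3, P4} nor all of U2 = {P1, P3, P5}, so the common attributes are not a superkey of either fragment. The join is lossy.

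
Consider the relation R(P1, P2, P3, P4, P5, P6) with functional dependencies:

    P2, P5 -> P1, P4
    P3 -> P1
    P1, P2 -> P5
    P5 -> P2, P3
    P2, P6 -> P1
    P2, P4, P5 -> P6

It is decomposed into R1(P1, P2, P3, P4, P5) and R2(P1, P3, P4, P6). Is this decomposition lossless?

No

Common attributes: R1 ∩ R2 = {P1, P3, P4}.
No dependency enlarges {P1, P3, P4}, so (P1, P3, P4)⁺ = {P1, P3, P4}.
The closure contains neither all of R1 = {P1, P2, P3, P4, P5} nor all of R2 = {P1, P3, P4, P6}, so the common attributes are not a superkey of either fragment. The join is lossy.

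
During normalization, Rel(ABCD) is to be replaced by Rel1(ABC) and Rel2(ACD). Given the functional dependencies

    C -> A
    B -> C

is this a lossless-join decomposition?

Common attributes: Rel1 ∩ Rel2 = {AC}.
No dependency enlarges {AC}, so (AC)⁺ = {AC}.
The closure contains neither all of Rel1 = {ABC} nor all of Rel2 = {ACD}, so the common attributes are not a superkey of either fragment. The join is lossy.

No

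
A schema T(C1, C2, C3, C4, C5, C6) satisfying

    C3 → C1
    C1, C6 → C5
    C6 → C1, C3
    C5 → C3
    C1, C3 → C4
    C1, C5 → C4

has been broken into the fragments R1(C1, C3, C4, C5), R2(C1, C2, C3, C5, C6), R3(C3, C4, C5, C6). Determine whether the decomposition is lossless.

Yes

Chase test. Columns are C1, C2, C3, C4, C5, C6; row i has aⱼ where attribute j ∈ Ri, else bᵢⱼ.
Initial tableau (one row per fragment):
  row 1: a1 b12 a3 a4 a5 b16
  row 2: a1 a2 a3 b24 a5 a6
  row 3: b31 b32 a3 a4 a5 a6
Rows 1 and 3 agree on C3; apply C3→C1 and equate their C1 entries.
Rows 1 and 2 agree on C1, C3; apply C1, C3→C4 and equate their C4 entries.
Row 2 is now all distinguished symbols — the join is lossless.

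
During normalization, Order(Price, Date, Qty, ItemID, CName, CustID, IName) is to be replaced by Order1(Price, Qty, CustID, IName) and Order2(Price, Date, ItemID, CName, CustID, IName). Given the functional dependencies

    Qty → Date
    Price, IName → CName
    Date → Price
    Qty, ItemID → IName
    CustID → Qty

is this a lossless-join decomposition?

Yes

Common attributes: Order1 ∩ Order2 = {Price, CustID, IName}.
Closure of {Price, CustID, IName}: Price, IName → CName applies, adding CName; CustID → Qty applies, adding Qty; Qty → Date applies, adding Date. So (Price, CustID, IName)⁺ = {Price, Date, Qty, CName, CustID, IName}.
This closure contains every attribute of Order1, so Order1 ∩ Order2 → Order1. The join is lossless.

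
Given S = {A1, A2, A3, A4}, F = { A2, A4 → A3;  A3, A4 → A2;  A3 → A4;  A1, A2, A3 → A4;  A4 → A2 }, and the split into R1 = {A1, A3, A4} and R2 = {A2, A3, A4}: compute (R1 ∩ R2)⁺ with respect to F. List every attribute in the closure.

A2, A3, A4

R1 ∩ R2 = {A3, A4}.
A3, A4 → A2 applies, adding A2
Closure: {A2, A3, A4}.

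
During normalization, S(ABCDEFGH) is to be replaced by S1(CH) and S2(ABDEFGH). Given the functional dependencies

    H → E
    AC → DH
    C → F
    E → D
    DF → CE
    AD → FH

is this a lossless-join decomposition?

Common attributes: S1 ∩ S2 = {H}.
Closure of {H}: H → E applies, adding E; E → D applies, adding D. So (H)⁺ = {DEH}.
The closure contains neither all of S1 = {CH} nor all of S2 = {ABDEFGH}, so the common attributes are not a superkey of either fragment. The join is lossy.

No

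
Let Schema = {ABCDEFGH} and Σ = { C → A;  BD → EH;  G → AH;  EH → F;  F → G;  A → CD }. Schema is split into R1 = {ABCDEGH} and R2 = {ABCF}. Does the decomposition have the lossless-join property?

Common attributes: R1 ∩ R2 = {ABC}.
Closure of {ABC}: A → CD applies, adding D; BD → EH applies, adding EH; EH → F applies, adding F; F → G applies, adding G. So (ABC)⁺ = {ABCDEFGH}.
This closure contains every attribute of R1, so R1 ∩ R2 → R1. The join is lossless.

Yes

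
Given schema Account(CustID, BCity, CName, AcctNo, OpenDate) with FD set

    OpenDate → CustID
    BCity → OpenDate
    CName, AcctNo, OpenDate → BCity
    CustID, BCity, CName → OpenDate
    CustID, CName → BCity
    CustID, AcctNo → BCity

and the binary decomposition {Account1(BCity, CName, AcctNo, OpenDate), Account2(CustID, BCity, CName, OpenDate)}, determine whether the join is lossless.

Common attributes: Account1 ∩ Account2 = {BCity, CName, OpenDate}.
Closure of {BCity, CName, OpenDate}: OpenDate → CustID applies, adding CustID. So (BCity, CName, OpenDate)⁺ = {CustID, BCity, CName, OpenDate}.
This closure contains every attribute of Account2, so Account1 ∩ Account2 → Account2. The join is lossless.

Yes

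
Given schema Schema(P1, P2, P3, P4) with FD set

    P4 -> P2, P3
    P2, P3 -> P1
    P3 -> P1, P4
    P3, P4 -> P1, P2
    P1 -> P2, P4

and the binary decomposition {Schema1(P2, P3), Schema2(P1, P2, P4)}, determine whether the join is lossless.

No

Common attributes: Schema1 ∩ Schema2 = {P2}.
No dependency enlarges {P2}, so (P2)⁺ = {P2}.
The closure contains neither all of Schema1 = {P2, P3} nor all of Schema2 = {P1, P2, P4}, so the common attributes are not a superkey of either fragment. The join is lossy.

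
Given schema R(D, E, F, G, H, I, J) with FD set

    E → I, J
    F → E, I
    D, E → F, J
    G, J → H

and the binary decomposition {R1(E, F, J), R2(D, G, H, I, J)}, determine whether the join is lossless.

No

Common attributes: R1 ∩ R2 = {J}.
No dependency enlarges {J}, so (J)⁺ = {J}.
The closure contains neither all of R1 = {E, F, J} nor all of R2 = {D, G, H, I, J}, so the common attributes are not a superkey of either fragment. The join is lossy.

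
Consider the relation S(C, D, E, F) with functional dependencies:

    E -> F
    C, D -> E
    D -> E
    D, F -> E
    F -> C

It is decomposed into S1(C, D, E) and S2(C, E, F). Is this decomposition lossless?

Common attributes: S1 ∩ S2 = {C, E}.
Closure of {C, E}: E → F applies, adding F. So (C, E)⁺ = {C, E, F}.
This closure contains every attribute of S2, so S1 ∩ S2 → S2. The join is lossless.

Yes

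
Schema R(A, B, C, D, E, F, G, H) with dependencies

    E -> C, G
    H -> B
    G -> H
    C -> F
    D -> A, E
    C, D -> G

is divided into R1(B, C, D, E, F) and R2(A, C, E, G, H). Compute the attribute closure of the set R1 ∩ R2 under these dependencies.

R1 ∩ R2 = {C, E}.
E → C, G applies, adding G
G → H applies, adding H
C → F applies, adding F
H → B applies, adding B
Closure: {B, C, E, F, G, H}.

B, C, E, F, G, H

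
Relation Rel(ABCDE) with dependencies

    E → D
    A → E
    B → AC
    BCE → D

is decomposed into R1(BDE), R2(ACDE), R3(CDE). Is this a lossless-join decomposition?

Chase test. Columns are ABCDE; row i has aⱼ where attribute j ∈ Ri, else bᵢⱼ.
Initial tableau (one row per fragment):
  row 1: b11 a2 b13 a4 a5
  row 2: a1 b22 a3 a4 a5
  row 3: b31 b32 a3 a4 a5
No row becomes fully distinguished — the join is lossy.

No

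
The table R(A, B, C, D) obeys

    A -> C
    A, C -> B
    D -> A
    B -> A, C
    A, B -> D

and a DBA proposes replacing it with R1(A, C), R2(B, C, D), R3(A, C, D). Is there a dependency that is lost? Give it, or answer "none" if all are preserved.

A → C lies within R1.
A, C → B: restricted closure across fragments reaches B.
D → A lies within R3.
B → A, C: restricted closure across fragments reaches A, C.
A, B → D: restricted closure across fragments reaches D.
Every dependency is enforceable on the fragments, so the decomposition is dependency-preserving.

none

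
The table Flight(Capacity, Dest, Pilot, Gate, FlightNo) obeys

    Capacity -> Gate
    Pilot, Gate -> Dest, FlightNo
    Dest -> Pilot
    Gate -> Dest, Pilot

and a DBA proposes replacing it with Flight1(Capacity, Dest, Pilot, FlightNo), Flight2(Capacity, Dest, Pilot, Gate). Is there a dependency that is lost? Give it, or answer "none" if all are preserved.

Check Pilot, Gate → Dest, FlightNo: no single fragment contains all of {Dest, Pilot, Gate, FlightNo}, and the restricted closure of {Pilot, Gate} across the fragments never reaches {Dest, FlightNo}.
Capacity → Gate is preserved.
Dest → Pilot is preserved.
Gate → Dest, Pilot is preserved.

Pilot, Gate -> Dest, FlightNo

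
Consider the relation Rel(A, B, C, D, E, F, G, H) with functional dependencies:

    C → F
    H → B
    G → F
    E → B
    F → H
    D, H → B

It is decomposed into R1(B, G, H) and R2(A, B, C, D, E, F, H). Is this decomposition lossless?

Common attributes: R1 ∩ R2 = {B, H}.
No dependency enlarges {B, H}, so (B, H)⁺ = {B, H}.
The closure contains neither all of R1 = {B, G, H} nor all of R2 = {A, B, C, D, E, F, H}, so the common attributes are not a superkey of either fragment. The join is lossy.

No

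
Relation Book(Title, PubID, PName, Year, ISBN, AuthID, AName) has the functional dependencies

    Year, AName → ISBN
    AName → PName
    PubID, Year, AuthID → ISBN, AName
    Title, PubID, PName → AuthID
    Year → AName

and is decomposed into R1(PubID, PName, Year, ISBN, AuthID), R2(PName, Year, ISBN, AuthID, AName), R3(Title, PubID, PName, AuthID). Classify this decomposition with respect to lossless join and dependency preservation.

Lossless test (chase): Rows 1 and 2 agree on Year; apply Year→AName and equate their AName entries. No row becomes fully distinguished — the join is lossy.
Dependency preservation: PubID, Year, AuthID → ISBN, AName is not contained in any single fragment, but the restricted closure of its left-hand side across the fragments still reaches the right-hand side; the remaining FDs each lie inside some fragment. All dependencies are preserved.

lossy but dependency-preserving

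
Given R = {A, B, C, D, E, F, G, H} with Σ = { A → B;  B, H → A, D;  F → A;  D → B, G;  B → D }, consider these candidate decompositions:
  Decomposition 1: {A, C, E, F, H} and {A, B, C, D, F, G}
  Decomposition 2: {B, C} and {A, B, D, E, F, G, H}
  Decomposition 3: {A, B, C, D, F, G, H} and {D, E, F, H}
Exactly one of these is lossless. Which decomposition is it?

Decomposition 1

Decomposition 1: common = {A, C, F}, closure = {A, B, C, D, F, G} → lossless.
Decomposition 2: common = {B}, closure = {B, D, G} → lossy.
Decomposition 3: common = {D, F, H}, closure = {A, B, D, F, G, H} → lossy.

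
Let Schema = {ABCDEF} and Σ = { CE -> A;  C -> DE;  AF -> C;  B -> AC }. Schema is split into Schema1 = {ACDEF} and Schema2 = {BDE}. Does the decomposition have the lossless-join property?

Common attributes: Schema1 ∩ Schema2 = {DE}.
No dependency enlarges {DE}, so (DE)⁺ = {DE}.
The closure contains neither all of Schema1 = {ACDEF} nor all of Schema2 = {BDE}, so the common attributes are not a superkey of either fragment. The join is lossy.

No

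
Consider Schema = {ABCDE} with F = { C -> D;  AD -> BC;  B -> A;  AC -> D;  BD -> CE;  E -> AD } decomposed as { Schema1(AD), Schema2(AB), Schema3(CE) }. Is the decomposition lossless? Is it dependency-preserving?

Lossless test (chase): applying each FD to every pair of rows produces no changes in the tableau, so no row becomes fully distinguished — the join is lossy.
Dependency preservation: the restricted closure of {C} across the fragments never reaches {D}, so C → D cannot be enforced without a join — not preserved.

lossy and not dependency-preserving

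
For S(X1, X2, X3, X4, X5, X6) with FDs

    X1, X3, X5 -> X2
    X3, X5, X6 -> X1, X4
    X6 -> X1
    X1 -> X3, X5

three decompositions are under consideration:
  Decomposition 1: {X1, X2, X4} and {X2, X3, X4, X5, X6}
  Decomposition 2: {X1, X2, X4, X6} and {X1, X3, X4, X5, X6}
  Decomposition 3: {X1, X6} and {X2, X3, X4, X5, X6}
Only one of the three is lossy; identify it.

Decomposition 1: common = {X2, X4}, closure = {X2, X4} → lossy.
Decomposition 2: common = {X1, X4, X6}, closure = {X1, X2, X3, X4, X5, X6} → lossless.
Decomposition 3: common = {X6}, closure = {X1, X2, X3, X4, X5, X6} → lossless.

Decomposition 1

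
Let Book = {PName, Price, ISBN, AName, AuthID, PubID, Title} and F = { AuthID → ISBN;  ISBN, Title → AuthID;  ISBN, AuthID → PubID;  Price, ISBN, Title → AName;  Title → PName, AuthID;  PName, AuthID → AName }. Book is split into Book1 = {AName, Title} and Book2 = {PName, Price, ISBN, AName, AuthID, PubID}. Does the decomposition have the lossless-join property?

Common attributes: Book1 ∩ Book2 = {AName}.
No dependency enlarges {AName}, so (AName)⁺ = {AName}.
The closure contains neither all of Book1 = {AName, Title} nor all of Book2 = {PName, Price, ISBN, AName, AuthID, PubID}, so the common attributes are not a superkey of either fragment. The join is lossy.

No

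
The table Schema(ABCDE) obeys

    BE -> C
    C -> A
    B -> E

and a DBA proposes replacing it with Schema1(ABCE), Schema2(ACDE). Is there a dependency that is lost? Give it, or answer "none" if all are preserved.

BE → C lies within Schema1.
C → A lies within Schema1.
B → E lies within Schema1.
Every dependency is enforceable on the fragments, so the decomposition is dependency-preserving.

none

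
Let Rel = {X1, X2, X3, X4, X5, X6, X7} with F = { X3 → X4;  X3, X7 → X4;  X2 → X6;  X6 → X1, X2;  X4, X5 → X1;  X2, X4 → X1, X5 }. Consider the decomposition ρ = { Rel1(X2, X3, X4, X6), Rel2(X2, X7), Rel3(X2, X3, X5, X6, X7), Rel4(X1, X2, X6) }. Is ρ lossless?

Chase test. Columns are X1, X2, X3, X4, X5, X6, X7; row i has aⱼ where attribute j ∈ Reli, else bᵢⱼ.
Initial tableau (one row per fragment):
  row 1: b11 a2 a3 a4 b15 a6 b17
  row 2: b21 a2 b23 b24 b25 b26 a7
  row 3: b31 a2 a3 b34 a5 a6 a7
  row 4: a1 a2 b43 b44 b45 a6 b47
Rows 1 and 3 agree on X3; apply X3→X4 and equate their X4 entries.
Rows 1 and 2 agree on X2; apply X2→X6 and equate their X6 entries.
Rows 1 and 2 agree on X6; apply X6→X1, X2 and equate their X1, X2 entries.
Rows 1 and 3 agree on X6; apply X6→X1, X2 and equate their X1, X2 entries.
Rows 1 and 4 agree on X6; apply X6→X1, X2 and equate their X1, X2 entries.
Rows 1 and 3 agree on X2, X4; apply X2, X4→X1, X5 and equate their X1, X5 entries.
Row 3 is now all distinguished symbols — the join is lossless.

Yes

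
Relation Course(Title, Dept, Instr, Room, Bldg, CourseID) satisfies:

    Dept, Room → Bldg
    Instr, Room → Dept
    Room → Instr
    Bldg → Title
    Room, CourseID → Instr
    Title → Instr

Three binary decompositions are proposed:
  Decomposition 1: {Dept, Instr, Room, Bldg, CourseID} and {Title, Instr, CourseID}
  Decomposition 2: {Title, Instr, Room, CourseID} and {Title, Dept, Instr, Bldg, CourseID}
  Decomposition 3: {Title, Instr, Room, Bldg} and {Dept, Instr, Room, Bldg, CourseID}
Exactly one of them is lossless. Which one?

Decomposition 3

Decomposition 1: common = {Instr, CourseID}, closure = {Instr, CourseID} → lossy.
Decomposition 2: common = {Title, Instr, CourseID}, closure = {Title, Instr, CourseID} → lossy.
Decomposition 3: common = {Instr, Room, Bldg}, closure = {Title, Dept, Instr, Room, Bldg} → lossless.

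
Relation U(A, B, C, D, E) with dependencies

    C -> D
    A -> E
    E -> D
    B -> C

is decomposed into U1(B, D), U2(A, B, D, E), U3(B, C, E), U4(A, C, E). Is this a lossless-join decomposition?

Chase test. Columns are A, B, C, D, E; row i has aⱼ where attribute j ∈ Ui, else bᵢⱼ.
Initial tableau (one row per fragment):
  row 1: b11 a2 b13 a4 b15
  row 2: a1 a2 b23 a4 a5
  row 3: b31 a2 a3 b34 a5
  row 4: a1 b42 a3 b44 a5
Rows 3 and 4 agree on C; apply C→D and equate their D entries.
Rows 2 and 3 agree on E; apply E→D and equate their D entries.
Rows 1 and 2 agree on B; apply B→C and equate their C entries.
Rows 1 and 3 agree on B; apply B→C and equate their C entries.
Row 2 is now all distinguished symbols — the join is lossless.

Yes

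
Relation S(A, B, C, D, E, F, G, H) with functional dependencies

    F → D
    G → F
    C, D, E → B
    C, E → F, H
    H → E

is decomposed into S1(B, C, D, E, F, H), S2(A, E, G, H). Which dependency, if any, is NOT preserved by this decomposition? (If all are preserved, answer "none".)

G → F

Check G → F: no single fragment contains all of {F, G}, and the restricted closure of {G} across the fragments never reaches {F}.
F → D is preserved.
C, D, E → B is preserved.
C, E → F, H is preserved.
H → E is preserved.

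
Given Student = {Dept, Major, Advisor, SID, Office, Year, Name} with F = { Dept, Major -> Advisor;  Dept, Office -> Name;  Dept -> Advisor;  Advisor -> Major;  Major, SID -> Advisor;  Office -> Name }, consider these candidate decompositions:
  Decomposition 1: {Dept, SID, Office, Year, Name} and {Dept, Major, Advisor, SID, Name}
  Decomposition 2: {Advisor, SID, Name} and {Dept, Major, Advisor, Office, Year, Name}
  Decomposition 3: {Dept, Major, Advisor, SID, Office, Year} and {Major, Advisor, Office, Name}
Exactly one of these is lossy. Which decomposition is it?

Decomposition 1: common = {Dept, SID, Name}, closure = {Dept, Major, Advisor, SID, Name} → lossless.
Decomposition 2: common = {Advisor, Name}, closure = {Major, Advisor, Name} → lossy.
Decomposition 3: common = {Major, Advisor, Office}, closure = {Major, Advisor, Office, Name} → lossless.

Decomposition 2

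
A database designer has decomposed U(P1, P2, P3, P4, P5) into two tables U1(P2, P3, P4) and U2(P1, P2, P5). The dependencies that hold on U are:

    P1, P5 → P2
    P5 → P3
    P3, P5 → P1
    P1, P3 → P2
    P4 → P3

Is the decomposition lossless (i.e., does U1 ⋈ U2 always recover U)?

No

Common attributes: U1 ∩ U2 = {P2}.
No dependency enlarges {P2}, so (P2)⁺ = {P2}.
The closure contains neither all of U1 = {P2, P3, P4} nor all of U2 = {P1, P2, P5}, so the common attributes are not a superkey of either fragment. The join is lossy.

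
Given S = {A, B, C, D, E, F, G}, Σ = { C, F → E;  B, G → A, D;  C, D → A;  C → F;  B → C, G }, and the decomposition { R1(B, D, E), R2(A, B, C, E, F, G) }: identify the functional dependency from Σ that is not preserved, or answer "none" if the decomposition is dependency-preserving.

C, D → A

Check C, D → A: no single fragment contains all of {A, C, D}, and the restricted closure of {C, D} across the fragments never reaches {A}.
C, F → E is preserved.
B, G → A, D is preserved.
C → F is preserved.
B → C, G is preserved.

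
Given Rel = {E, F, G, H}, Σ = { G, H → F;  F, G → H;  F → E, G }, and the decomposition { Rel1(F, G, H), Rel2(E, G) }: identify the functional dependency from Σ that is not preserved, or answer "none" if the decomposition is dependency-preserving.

Check F → E, G: no single fragment contains all of {E, F, G}, and the restricted closure of {F} across the fragments never reaches {E, G}.
G, H → F is preserved.
F, G → H is preserved.

F → E, G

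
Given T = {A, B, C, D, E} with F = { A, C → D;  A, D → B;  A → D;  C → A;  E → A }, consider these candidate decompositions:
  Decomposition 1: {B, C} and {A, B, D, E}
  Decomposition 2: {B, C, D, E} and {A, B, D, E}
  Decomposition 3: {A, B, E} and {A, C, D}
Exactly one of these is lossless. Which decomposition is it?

Decomposition 2

Decomposition 1: common = {B}, closure = {B} → lossy.
Decomposition 2: common = {B, D, E}, closure = {A, B, D, E} → lossless.
Decomposition 3: common = {A}, closure = {A, B, D} → lossy.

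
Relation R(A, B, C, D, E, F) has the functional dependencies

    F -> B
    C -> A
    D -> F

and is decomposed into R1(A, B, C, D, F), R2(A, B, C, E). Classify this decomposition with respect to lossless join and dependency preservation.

lossy but dependency-preserving

Lossless test: (A, B, C)⁺ = {A, B, C}, which is a superkey of neither fragment — lossy.
Dependency preservation: every FD's attributes lie within a single fragment, so each can be enforced locally — preserved.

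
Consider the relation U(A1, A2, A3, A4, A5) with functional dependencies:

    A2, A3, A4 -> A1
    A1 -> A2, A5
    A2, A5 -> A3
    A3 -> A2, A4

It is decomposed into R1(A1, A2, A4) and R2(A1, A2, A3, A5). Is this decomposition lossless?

Yes

Common attributes: R1 ∩ R2 = {A1, A2}.
Closure of {A1, A2}: A1 → A2, A5 applies, adding A5; A2, A5 → A3 applies, adding A3; A3 → A2, A4 applies, adding A4. So (A1, A2)⁺ = {A1, A2, A3, A4, A5}.
This closure contains every attribute of R1, so R1 ∩ R2 → R1. The join is lossless.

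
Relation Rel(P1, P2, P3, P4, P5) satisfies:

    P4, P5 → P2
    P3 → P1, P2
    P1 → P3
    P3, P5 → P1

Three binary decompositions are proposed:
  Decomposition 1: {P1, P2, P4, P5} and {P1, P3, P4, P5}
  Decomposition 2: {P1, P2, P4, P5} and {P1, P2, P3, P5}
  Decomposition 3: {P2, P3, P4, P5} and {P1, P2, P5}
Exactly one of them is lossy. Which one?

Decomposition 1: common = {P1, P4, P5}, closure = {P1, P2, P3, P4, P5} → lossless.
Decomposition 2: common = {P1, P2, P5}, closure = {P1, P2, P3, P5} → lossless.
Decomposition 3: common = {P2, P5}, closure = {P2, P5} → lossy.

Decomposition 3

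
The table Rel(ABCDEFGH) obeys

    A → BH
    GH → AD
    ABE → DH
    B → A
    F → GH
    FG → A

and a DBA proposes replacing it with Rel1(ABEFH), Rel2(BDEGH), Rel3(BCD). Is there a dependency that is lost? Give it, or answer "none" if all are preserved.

F → GH

Check F → GH: no single fragment contains all of {FGH}, and the restricted closure of {F} across the fragments never reaches {GH}.
A → BH is preserved.
GH → AD is preserved.
ABE → DH is preserved.
B → A is preserved.
FG → A is preserved.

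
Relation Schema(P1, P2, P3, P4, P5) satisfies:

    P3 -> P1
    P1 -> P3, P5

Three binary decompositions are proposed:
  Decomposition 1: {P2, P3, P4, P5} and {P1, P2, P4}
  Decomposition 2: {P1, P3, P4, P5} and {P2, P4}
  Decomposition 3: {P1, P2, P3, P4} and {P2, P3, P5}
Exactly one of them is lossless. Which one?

Decomposition 3

Decomposition 1: common = {P2, P4}, closure = {P2, P4} → lossy.
Decomposition 2: common = {P4}, closure = {P4} → lossy.
Decomposition 3: common = {P2, P3}, closure = {P1, P2, P3, P5} → lossless.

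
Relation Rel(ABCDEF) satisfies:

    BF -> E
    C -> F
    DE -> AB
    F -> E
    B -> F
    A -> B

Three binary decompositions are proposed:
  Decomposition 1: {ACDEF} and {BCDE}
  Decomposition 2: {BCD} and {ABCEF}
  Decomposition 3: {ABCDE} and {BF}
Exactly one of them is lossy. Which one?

Decomposition 1: common = {CDE}, closure = {ABCDEF} → lossless.
Decomposition 2: common = {BC}, closure = {BCEF} → lossy.
Decomposition 3: common = {B}, closure = {BEF} → lossless.

Decomposition 2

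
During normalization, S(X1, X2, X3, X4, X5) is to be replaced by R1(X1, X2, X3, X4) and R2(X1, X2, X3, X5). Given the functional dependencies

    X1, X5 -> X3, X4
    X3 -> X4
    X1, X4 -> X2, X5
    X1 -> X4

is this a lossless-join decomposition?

Common attributes: R1 ∩ R2 = {X1, X2, X3}.
Closure of {X1, X2, X3}: X3 → X4 applies, adding X4; X1, X4 → X2, X5 applies, adding X5. So (X1, X2, X3)⁺ = {X1, X2, X3, X4, X5}.
This closure contains every attribute of R1, so R1 ∩ R2 → R1. The join is lossless.

Yes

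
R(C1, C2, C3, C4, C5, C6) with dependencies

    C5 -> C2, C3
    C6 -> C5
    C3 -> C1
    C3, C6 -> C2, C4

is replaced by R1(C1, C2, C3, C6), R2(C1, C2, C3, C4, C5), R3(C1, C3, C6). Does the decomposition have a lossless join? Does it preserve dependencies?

Lossless test (chase): Rows 1 and 3 agree on C6; apply C6→C5 and equate their C5 entries. Rows 1 and 3 agree on C3, C6; apply C3, C6→C2, C4 and equate their C2, C4 entries. No row becomes fully distinguished — the join is lossy.
Dependency preservation: the restricted closure of {C6} across the fragments never reaches {C5}, so C6 → C5 cannot be enforced without a join — not preserved.

lossy and not dependency-preserving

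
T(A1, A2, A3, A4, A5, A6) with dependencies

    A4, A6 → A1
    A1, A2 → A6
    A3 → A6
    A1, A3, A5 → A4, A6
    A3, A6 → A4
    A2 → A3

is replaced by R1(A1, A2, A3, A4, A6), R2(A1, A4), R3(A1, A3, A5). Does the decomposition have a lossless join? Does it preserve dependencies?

lossy but dependency-preserving

Lossless test (chase): Rows 1 and 3 agree on A3; apply A3→A6 and equate their A6 entries. Rows 1 and 3 agree on A3, A6; apply A3, A6→A4 and equate their A4 entries. No row becomes fully distinguished — the join is lossy.
Dependency preservation: A1, A3, A5 → A4, A6 is not contained in any single fragment, but the restricted closure of its left-hand side across the fragments still reaches the right-hand side; the remaining FDs each lie inside some fragment. All dependencies are preserved.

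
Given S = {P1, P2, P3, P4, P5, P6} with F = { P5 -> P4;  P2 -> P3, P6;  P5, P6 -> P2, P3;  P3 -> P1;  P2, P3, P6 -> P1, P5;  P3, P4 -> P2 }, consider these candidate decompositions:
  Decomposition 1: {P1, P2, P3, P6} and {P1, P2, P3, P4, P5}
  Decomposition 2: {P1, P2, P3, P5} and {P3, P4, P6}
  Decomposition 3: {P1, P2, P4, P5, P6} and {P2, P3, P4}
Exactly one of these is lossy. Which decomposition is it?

Decomposition 2

Decomposition 1: common = {P1, P2, P3}, closure = {P1, P2, P3, P4, P5, P6} → lossless.
Decomposition 2: common = {P3}, closure = {P1, P3} → lossy.
Decomposition 3: common = {P2, P4}, closure = {P1, P2, P3, P4, P5, P6} → lossless.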